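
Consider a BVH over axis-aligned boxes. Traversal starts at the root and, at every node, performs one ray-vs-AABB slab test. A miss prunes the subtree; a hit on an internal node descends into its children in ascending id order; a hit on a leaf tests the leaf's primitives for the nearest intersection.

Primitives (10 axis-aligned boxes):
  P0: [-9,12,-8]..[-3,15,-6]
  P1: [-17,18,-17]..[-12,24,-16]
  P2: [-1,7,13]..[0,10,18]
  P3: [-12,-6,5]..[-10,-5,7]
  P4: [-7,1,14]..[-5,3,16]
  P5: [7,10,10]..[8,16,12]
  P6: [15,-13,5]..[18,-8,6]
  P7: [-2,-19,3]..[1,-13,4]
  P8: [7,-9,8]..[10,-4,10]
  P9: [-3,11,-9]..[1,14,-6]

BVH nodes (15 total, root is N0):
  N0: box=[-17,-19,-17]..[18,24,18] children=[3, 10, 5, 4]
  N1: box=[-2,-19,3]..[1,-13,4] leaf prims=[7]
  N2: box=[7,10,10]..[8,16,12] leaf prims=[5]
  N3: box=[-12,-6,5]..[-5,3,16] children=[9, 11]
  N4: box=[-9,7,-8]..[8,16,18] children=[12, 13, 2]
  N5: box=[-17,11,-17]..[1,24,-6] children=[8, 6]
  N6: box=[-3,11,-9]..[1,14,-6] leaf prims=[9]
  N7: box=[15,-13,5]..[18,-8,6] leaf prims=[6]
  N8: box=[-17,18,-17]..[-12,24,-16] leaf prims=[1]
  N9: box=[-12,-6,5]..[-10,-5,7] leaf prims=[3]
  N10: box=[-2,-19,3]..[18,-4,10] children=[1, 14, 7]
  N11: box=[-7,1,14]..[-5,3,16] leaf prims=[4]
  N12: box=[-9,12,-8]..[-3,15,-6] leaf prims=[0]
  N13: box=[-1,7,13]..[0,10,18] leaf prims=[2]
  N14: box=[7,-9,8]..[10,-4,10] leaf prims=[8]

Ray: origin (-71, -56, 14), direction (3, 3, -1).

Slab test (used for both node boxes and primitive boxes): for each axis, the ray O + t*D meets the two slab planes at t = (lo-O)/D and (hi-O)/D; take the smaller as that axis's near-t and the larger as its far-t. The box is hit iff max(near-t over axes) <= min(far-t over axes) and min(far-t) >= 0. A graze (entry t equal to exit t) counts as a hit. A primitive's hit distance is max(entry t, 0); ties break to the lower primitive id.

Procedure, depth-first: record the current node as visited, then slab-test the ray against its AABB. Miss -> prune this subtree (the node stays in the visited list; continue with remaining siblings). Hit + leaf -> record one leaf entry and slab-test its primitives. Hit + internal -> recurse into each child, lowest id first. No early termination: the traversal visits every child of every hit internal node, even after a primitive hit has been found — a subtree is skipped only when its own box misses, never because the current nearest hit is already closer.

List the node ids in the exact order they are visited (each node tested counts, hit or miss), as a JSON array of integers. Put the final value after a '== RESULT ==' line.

Trace the traversal:
N0 x:[18,89/3] y:[37/3,80/3] z:[-4,31] -> hit [18,80/3], descend [3, 4, 5, 10]
  N3 x:[59/3,22] y:[50/3,59/3] z:[-2,9] -> miss, prune
  N4 x:[62/3,79/3] y:[21,24] z:[-4,22] -> hit [21,22], descend [2, 12, 13]
    N2 x:[26,79/3] y:[22,24] z:[2,4] -> miss, prune
    N12 x:[62/3,68/3] y:[68/3,71/3] z:[20,22] -> miss, prune
    N13 x:[70/3,71/3] y:[21,22] z:[-4,1] -> miss, prune
  N5 x:[18,24] y:[67/3,80/3] z:[20,31] -> hit [67/3,24], descend [6, 8]
    N6 x:[68/3,24] y:[67/3,70/3] z:[20,23] -> hit [68/3,23] leaf, test {P9@t=68/3}
    N8 x:[18,59/3] y:[74/3,80/3] z:[30,31] -> miss, prune
  N10 x:[23,89/3] y:[37/3,52/3] z:[4,11] -> miss, prune

Visited [0, 3, 4, 2, 12, 13, 5, 6, 8, 10]. Tests: 10 box, 1 leaf. Nearest: P9.

== RESULT ==
[0, 3, 4, 2, 12, 13, 5, 6, 8, 10]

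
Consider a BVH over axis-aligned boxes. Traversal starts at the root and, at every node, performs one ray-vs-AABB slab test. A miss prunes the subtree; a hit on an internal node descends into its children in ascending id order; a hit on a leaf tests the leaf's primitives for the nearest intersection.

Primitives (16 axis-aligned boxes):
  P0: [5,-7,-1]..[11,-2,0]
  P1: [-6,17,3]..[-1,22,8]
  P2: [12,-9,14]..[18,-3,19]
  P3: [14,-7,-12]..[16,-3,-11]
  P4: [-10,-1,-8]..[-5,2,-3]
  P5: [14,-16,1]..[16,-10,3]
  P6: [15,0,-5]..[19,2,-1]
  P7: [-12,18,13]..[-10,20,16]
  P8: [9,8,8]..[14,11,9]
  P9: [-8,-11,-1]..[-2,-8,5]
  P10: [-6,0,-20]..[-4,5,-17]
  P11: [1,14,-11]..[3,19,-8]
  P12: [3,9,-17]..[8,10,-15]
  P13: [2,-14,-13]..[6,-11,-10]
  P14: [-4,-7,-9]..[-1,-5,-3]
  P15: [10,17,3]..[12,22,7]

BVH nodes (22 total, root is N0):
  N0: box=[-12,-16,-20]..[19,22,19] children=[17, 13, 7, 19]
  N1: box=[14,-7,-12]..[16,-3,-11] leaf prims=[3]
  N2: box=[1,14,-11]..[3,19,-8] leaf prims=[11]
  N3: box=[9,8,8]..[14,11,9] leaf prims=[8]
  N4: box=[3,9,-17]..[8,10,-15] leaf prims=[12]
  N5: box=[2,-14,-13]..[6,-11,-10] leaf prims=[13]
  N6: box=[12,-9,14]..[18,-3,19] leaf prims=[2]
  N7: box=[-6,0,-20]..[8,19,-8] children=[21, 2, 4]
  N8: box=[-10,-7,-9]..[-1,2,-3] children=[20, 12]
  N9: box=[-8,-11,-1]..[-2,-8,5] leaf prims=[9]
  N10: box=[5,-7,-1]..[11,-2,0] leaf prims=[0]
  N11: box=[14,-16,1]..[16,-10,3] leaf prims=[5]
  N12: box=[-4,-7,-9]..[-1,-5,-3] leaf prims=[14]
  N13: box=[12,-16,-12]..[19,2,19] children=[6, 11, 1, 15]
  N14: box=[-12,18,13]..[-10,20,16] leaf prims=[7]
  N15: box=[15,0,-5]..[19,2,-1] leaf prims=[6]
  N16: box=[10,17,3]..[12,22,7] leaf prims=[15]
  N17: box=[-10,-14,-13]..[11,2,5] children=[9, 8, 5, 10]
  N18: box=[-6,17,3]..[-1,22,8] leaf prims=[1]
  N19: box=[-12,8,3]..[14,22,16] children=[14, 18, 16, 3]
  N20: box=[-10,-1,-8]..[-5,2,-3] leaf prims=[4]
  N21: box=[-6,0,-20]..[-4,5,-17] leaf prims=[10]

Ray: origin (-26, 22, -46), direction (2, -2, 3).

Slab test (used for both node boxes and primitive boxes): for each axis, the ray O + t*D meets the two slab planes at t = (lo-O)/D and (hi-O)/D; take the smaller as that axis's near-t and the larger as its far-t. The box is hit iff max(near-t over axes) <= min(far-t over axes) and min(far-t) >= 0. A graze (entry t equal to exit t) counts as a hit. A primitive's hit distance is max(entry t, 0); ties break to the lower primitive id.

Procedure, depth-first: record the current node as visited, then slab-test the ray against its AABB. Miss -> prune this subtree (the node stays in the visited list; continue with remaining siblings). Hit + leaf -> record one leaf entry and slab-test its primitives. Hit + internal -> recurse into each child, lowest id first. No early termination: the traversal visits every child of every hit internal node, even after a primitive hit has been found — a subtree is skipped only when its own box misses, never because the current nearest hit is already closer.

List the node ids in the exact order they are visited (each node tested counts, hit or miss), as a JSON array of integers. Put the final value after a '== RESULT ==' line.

Traverse from the root:
N0 x:[7,45/2] y:[0,19] z:[26/3,65/3] -> hit [26/3,19], descend [7, 13, 17, 19]
  N7 x:[10,17] y:[3/2,11] z:[26/3,38/3] -> hit [10,11], descend [2, 4, 21]
    N2 x:[27/2,29/2] y:[3/2,4] z:[35/3,38/3] -> miss, prune
    N4 x:[29/2,17] y:[6,13/2] z:[29/3,31/3] -> miss, prune
    N21 x:[10,11] y:[17/2,11] z:[26/3,29/3] -> miss, prune
  N13 x:[19,45/2] y:[10,19] z:[34/3,65/3] -> hit [19,19], descend [1, 6, 11, 15]
    N1 x:[20,21] y:[25/2,29/2] z:[34/3,35/3] -> miss, prune
    N6 x:[19,22] y:[25/2,31/2] z:[20,65/3] -> miss, prune
    N11 x:[20,21] y:[16,19] z:[47/3,49/3] -> miss, prune
    N15 x:[41/2,45/2] y:[10,11] z:[41/3,15] -> miss, prune
  N17 x:[8,37/2] y:[10,18] z:[11,17] -> hit [11,17], descend [5, 8, 9, 10]
    N5 x:[14,16] y:[33/2,18] z:[11,12] -> miss, prune
    N8 x:[8,25/2] y:[10,29/2] z:[37/3,43/3] -> hit [37/3,25/2], descend [12, 20]
      N12 x:[11,25/2] y:[27/2,29/2] z:[37/3,43/3] -> miss, prune
      N20 x:[8,21/2] y:[10,23/2] z:[38/3,43/3] -> miss, prune
    N9 x:[9,12] y:[15,33/2] z:[15,17] -> miss, prune
    N10 x:[31/2,37/2] y:[12,29/2] z:[15,46/3] -> miss, prune
  N19 x:[7,20] y:[0,7] z:[49/3,62/3] -> miss, prune

order=[0, 7, 2, 4, 21, 13, 1, 6, 11, 15, 17, 5, 8, 12, 20, 9, 10, 19]  |boxes|=18  |leaves|=0  hit=miss

== RESULT ==
[0, 7, 2, 4, 21, 13, 1, 6, 11, 15, 17, 5, 8, 12, 20, 9, 10, 19]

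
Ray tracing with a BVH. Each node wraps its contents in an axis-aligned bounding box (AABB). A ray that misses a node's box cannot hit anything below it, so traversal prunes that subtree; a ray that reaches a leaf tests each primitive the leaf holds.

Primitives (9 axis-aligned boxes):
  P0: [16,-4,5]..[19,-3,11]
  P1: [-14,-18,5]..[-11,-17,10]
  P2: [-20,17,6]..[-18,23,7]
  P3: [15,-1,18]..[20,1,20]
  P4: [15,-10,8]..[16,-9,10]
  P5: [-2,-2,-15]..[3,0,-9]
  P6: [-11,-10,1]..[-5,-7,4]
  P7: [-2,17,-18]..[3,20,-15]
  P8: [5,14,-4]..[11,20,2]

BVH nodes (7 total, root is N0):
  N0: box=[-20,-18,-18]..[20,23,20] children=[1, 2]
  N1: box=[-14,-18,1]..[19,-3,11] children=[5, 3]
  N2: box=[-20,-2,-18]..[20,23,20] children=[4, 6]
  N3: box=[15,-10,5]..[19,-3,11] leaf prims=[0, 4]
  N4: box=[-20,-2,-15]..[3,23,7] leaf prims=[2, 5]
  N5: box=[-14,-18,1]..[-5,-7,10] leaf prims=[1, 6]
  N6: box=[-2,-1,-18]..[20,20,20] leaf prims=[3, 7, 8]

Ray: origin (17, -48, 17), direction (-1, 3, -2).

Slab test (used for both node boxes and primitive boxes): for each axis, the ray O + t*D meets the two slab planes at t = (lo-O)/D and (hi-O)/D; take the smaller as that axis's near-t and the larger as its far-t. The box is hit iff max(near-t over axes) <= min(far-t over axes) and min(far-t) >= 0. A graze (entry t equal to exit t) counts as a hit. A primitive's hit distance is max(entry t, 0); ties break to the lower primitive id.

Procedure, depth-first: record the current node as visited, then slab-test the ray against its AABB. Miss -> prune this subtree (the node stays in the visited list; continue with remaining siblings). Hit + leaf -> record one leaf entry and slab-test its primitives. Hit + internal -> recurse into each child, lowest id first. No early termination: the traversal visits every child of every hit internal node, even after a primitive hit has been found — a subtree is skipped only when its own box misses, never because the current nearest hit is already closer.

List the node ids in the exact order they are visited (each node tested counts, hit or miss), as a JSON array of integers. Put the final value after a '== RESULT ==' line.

Traverse from the root:
N0 x:[-3,37] y:[10,71/3] z:[-3/2,35/2] -> hit [10,35/2], descend [1, 2]
  N1 x:[-2,31] y:[10,15] z:[3,8] -> miss, prune
  N2 x:[-3,37] y:[46/3,71/3] z:[-3/2,35/2] -> hit [46/3,35/2], descend [4, 6]
    N4 x:[14,37] y:[46/3,71/3] z:[5,16] -> hit [46/3,16] leaf, test {P2(miss), P5@t=46/3}
    N6 x:[-3,19] y:[47/3,68/3] z:[-3/2,35/2] -> hit [47/3,35/2] leaf, test {P3(miss), P7(miss), P8(miss)}

order=[0, 1, 2, 4, 6]  |boxes|=5  |leaves|=2  hit=P5

== RESULT ==
[0, 1, 2, 4, 6]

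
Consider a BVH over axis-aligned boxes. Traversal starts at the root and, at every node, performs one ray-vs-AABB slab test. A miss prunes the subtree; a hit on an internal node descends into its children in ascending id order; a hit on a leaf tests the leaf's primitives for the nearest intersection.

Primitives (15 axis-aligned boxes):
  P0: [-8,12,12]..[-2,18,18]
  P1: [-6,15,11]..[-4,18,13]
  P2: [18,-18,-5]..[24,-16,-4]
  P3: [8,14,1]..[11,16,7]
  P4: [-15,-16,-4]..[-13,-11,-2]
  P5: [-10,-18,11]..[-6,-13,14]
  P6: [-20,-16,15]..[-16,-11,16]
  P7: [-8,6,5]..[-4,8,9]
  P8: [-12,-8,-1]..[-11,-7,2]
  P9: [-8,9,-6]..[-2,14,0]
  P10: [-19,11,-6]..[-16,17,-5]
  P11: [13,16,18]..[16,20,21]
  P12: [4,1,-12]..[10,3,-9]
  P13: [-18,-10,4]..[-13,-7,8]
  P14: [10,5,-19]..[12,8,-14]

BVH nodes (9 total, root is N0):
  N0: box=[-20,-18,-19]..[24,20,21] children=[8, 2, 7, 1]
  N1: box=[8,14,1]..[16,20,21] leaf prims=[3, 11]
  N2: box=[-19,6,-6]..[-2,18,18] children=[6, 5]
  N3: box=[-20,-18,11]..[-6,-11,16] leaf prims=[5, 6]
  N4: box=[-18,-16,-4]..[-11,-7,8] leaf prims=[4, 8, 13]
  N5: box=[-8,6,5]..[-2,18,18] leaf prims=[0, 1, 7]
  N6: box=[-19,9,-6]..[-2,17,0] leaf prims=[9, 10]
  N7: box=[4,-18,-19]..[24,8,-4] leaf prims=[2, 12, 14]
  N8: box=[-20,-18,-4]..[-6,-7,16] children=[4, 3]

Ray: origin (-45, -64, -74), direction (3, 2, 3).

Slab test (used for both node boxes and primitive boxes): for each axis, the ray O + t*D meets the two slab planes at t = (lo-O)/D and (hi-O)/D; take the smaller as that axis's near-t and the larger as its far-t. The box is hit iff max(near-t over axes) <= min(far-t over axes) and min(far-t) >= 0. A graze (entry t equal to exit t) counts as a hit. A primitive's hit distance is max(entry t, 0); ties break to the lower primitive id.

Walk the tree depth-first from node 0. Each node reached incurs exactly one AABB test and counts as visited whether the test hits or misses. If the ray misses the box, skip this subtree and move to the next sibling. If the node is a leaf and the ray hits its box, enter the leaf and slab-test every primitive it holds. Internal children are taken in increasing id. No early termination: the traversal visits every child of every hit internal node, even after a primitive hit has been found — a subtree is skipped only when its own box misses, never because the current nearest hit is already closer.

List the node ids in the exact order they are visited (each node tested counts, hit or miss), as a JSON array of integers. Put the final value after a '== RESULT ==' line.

Walk:
N0 x:[25/3,23] y:[23,42] z:[55/3,95/3] -> hit [23,23], descend [1, 2, 7, 8]
  N1 x:[53/3,61/3] y:[39,42] z:[25,95/3] -> miss, prune
  N2 x:[26/3,43/3] y:[35,41] z:[68/3,92/3] -> miss, prune
  N7 x:[49/3,23] y:[23,36] z:[55/3,70/3] -> hit [23,23] leaf, test {P2@t=23, P12(miss), P14(miss)}
  N8 x:[25/3,13] y:[23,57/2] z:[70/3,30] -> miss, prune

order=[0, 1, 2, 7, 8]  |boxes|=5  |leaves|=1  hit=P2

== RESULT ==
[0, 1, 2, 7, 8]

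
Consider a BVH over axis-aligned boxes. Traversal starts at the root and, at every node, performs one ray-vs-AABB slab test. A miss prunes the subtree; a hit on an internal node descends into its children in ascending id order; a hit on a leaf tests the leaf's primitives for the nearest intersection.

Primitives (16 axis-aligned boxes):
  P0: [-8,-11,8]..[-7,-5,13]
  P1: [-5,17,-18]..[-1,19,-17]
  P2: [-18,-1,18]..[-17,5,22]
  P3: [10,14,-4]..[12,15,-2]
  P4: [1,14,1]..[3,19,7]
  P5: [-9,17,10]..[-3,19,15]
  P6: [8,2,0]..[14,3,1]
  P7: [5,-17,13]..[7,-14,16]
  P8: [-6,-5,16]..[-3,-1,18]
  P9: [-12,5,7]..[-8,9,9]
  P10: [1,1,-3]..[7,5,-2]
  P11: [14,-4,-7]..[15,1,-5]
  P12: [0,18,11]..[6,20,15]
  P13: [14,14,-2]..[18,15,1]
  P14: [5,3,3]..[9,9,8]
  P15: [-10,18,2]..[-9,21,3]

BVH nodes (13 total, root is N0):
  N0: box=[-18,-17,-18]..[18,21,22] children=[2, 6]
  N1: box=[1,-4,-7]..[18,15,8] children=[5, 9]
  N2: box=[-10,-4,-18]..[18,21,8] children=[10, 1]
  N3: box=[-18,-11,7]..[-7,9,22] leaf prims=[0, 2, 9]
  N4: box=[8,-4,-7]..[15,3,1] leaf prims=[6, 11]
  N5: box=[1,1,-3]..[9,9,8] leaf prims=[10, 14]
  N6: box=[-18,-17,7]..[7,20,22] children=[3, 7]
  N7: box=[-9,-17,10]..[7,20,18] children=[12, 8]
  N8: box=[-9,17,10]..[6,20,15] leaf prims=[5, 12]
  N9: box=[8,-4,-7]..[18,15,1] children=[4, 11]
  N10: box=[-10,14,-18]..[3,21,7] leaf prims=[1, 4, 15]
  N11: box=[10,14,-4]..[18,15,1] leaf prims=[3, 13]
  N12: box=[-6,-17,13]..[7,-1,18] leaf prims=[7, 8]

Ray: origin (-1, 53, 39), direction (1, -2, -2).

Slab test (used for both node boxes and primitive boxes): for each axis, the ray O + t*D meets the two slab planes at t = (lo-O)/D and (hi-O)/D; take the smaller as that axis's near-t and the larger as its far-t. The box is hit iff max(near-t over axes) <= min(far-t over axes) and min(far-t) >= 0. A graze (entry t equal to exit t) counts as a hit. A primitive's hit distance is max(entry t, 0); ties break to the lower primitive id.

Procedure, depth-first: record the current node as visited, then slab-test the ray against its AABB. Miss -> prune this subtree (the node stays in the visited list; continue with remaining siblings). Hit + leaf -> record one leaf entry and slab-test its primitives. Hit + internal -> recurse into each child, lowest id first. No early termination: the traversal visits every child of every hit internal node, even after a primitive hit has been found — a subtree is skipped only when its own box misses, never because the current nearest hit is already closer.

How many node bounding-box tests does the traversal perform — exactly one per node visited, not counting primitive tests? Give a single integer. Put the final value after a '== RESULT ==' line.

Traverse from the root:
N0 x:[-17,19] y:[16,35] z:[17/2,57/2] -> hit [16,19], descend [2, 6]
  N2 x:[-9,19] y:[16,57/2] z:[31/2,57/2] -> hit [16,19], descend [1, 10]
    N1 x:[2,19] y:[19,57/2] z:[31/2,23] -> hit [19,19], descend [5, 9]
      N5 x:[2,10] y:[22,26] z:[31/2,21] -> miss, prune
      N9 x:[9,19] y:[19,57/2] z:[19,23] -> hit [19,19], descend [4, 11]
        N4 x:[9,16] y:[25,57/2] z:[19,23] -> miss, prune
        N11 x:[11,19] y:[19,39/2] z:[19,43/2] -> hit [19,19] leaf, test {P3(miss), P13@t=19}
    N10 x:[-9,4] y:[16,39/2] z:[16,57/2] -> miss, prune
  N6 x:[-17,8] y:[33/2,35] z:[17/2,16] -> miss, prune

9 AABB tests over nodes [0, 2, 1, 5, 9, 4, 11, 10, 6]; 1 leaf entered; closest P13.

== RESULT ==
9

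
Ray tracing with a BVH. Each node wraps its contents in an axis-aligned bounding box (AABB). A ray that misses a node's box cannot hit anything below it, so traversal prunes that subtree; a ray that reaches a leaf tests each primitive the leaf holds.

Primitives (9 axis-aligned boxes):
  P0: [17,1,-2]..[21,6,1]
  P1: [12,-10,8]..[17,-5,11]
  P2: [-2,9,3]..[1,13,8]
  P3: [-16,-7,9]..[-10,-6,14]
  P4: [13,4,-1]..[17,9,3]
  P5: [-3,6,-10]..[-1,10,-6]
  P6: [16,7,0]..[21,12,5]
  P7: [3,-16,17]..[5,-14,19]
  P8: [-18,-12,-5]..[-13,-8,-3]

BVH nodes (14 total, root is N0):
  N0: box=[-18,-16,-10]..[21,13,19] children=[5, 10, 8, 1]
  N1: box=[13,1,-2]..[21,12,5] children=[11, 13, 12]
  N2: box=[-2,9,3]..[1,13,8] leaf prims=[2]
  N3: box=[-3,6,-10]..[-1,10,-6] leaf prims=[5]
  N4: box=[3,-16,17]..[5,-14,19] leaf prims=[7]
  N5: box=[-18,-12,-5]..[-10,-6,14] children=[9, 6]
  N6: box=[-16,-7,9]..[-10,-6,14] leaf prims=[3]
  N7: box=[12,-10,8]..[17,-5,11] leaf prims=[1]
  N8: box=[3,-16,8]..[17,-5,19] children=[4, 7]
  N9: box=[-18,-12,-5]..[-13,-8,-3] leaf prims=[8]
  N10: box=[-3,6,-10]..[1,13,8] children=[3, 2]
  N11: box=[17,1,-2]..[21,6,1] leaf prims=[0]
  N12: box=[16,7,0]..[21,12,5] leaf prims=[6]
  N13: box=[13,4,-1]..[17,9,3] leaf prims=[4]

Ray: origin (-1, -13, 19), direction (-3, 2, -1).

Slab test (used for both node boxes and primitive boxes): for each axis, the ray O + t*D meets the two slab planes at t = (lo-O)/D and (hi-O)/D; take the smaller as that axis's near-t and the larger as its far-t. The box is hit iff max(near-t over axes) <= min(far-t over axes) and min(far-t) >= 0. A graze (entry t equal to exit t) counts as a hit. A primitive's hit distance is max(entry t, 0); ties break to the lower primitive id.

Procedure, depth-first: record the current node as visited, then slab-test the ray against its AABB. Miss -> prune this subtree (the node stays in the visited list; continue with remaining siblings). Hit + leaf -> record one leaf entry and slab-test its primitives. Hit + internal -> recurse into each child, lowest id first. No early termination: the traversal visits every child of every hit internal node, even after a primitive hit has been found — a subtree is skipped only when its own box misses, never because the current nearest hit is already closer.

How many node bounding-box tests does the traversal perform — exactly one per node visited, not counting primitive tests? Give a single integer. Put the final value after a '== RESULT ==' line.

Trace the traversal:
N0 x:[-22/3,17/3] y:[-3/2,13] z:[0,29] -> hit [0,17/3], descend [1, 5, 8, 10]
  N1 x:[-22/3,-14/3] y:[7,25/2] z:[14,21] -> miss, prune
  N5 x:[3,17/3] y:[1/2,7/2] z:[5,24] -> miss, prune
  N8 x:[-6,-4/3] y:[-3/2,4] z:[0,11] -> miss, prune
  N10 x:[-2/3,2/3] y:[19/2,13] z:[11,29] -> miss, prune

order=[0, 1, 5, 8, 10]  |boxes|=5  |leaves|=0  hit=miss

== RESULT ==
5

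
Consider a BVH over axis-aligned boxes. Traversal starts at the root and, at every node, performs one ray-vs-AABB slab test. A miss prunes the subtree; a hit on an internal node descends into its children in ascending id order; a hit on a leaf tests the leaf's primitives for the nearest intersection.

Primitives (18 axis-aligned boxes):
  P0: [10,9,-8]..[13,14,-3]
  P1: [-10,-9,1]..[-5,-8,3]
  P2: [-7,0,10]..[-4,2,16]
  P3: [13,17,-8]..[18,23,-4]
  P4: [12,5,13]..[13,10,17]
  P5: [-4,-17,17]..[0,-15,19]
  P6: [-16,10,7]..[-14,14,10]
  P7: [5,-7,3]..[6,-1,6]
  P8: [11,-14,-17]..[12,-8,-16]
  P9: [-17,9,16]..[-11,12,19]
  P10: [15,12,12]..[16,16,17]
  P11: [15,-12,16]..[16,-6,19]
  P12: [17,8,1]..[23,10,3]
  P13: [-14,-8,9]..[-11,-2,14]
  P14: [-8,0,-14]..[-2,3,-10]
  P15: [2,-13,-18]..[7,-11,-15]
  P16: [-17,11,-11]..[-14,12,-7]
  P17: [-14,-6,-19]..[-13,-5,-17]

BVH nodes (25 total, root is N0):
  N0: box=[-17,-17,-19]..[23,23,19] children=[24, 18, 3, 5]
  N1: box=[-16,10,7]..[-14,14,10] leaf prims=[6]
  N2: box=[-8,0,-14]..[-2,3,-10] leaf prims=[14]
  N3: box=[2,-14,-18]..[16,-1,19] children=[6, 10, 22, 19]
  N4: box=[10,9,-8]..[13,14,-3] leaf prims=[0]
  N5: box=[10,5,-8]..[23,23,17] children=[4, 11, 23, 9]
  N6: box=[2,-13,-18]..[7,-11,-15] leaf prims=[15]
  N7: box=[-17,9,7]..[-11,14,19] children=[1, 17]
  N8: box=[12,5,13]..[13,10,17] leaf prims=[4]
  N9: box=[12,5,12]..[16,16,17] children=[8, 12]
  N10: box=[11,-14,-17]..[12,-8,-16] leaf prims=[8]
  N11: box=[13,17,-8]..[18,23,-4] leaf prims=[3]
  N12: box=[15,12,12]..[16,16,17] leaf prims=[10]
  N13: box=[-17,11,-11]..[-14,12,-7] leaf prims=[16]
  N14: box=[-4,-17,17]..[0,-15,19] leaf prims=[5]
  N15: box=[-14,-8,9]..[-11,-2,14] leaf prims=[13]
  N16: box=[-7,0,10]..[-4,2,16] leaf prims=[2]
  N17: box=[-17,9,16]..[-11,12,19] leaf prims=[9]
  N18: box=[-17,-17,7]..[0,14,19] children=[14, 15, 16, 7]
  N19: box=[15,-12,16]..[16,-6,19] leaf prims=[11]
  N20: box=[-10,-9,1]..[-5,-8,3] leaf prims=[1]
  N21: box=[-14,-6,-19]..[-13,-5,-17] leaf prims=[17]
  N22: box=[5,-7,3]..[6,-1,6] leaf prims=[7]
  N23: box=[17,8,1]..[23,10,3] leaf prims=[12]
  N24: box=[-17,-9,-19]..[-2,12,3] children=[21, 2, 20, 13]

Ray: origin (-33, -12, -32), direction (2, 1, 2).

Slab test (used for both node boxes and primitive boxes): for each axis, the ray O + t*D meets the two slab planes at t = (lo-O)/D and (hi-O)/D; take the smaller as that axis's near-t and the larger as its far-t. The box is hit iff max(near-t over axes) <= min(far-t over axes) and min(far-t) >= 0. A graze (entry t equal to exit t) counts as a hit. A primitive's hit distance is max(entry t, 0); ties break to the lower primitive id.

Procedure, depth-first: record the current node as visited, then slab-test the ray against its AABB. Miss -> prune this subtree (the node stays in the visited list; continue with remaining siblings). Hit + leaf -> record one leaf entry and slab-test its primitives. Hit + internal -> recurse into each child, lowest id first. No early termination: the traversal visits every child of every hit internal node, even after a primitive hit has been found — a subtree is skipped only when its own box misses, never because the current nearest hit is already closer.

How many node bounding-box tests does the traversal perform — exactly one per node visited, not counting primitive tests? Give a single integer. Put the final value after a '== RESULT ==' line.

Traverse from the root:
N0 x:[8,28] y:[-5,35] z:[13/2,51/2] -> hit [8,51/2], descend [3, 5, 18, 24]
  N3 x:[35/2,49/2] y:[-2,11] z:[7,51/2] -> miss, prune
  N5 x:[43/2,28] y:[17,35] z:[12,49/2] -> hit [43/2,49/2], descend [4, 9, 11, 23]
    N4 x:[43/2,23] y:[21,26] z:[12,29/2] -> miss, prune
    N9 x:[45/2,49/2] y:[17,28] z:[22,49/2] -> hit [45/2,49/2], descend [8, 12]
      N8 x:[45/2,23] y:[17,22] z:[45/2,49/2] -> miss, prune
      N12 x:[24,49/2] y:[24,28] z:[22,49/2] -> hit [24,49/2] leaf, test {P10@t=24}
    N11 x:[23,51/2] y:[29,35] z:[12,14] -> miss, prune
    N23 x:[25,28] y:[20,22] z:[33/2,35/2] -> miss, prune
  N18 x:[8,33/2] y:[-5,26] z:[39/2,51/2] -> miss, prune
  N24 x:[8,31/2] y:[3,24] z:[13/2,35/2] -> hit [8,31/2], descend [2, 13, 20, 21]
    N2 x:[25/2,31/2] y:[12,15] z:[9,11] -> miss, prune
    N13 x:[8,19/2] y:[23,24] z:[21/2,25/2] -> miss, prune
    N20 x:[23/2,14] y:[3,4] z:[33/2,35/2] -> miss, prune
    N21 x:[19/2,10] y:[6,7] z:[13/2,15/2] -> miss, prune

15 AABB tests over nodes [0, 3, 5, 4, 9, 8, 12, 11, 23, 18, 24, 2, 13, 20, 21]; 1 leaf entered; closest P10.

== RESULT ==
15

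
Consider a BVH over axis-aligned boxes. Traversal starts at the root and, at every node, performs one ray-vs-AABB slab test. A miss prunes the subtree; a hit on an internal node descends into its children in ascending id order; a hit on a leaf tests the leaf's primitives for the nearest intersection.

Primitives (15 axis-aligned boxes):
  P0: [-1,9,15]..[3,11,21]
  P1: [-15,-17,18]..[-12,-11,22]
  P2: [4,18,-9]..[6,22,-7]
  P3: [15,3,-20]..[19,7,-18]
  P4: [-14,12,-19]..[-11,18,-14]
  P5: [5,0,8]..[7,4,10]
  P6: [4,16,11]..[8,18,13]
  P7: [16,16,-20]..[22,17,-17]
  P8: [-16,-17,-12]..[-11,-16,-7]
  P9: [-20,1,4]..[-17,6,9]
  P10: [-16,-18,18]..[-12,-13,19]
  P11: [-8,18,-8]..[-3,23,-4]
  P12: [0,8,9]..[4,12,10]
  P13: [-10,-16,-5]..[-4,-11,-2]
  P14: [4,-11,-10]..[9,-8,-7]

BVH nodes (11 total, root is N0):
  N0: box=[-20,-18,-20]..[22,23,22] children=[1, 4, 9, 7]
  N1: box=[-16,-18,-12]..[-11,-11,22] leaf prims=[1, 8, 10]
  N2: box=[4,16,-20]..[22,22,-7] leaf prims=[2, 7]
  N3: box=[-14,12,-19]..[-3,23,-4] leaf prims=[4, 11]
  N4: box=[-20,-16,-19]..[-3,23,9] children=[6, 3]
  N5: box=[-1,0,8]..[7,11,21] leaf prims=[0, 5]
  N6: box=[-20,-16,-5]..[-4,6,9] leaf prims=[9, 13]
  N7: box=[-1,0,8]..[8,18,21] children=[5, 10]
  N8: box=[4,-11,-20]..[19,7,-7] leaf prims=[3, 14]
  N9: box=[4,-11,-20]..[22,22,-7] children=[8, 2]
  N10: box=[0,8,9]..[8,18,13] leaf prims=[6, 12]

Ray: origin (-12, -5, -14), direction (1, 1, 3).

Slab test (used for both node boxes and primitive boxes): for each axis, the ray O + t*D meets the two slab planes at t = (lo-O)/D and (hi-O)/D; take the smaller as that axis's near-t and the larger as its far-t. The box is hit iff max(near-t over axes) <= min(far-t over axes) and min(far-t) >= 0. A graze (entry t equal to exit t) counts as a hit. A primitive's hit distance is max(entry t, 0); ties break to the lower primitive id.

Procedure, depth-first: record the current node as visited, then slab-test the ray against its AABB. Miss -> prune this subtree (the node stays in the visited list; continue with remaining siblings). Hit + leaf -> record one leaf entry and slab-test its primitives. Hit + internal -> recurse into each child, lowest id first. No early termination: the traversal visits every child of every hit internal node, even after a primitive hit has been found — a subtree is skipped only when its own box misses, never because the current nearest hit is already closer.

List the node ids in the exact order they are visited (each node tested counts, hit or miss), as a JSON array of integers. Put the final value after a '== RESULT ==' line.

Traverse from the root:
N0 x:[-8,34] y:[-13,28] z:[-2,12] -> hit [-2,12], descend [1, 4, 7, 9]
  N1 x:[-4,1] y:[-13,-6] z:[2/3,12] -> miss, prune
  N4 x:[-8,9] y:[-11,28] z:[-5/3,23/3] -> hit [-5/3,23/3], descend [3, 6]
    N3 x:[-2,9] y:[17,28] z:[-5/3,10/3] -> miss, prune
    N6 x:[-8,8] y:[-11,11] z:[3,23/3] -> hit [3,23/3] leaf, test {P9(miss), P13(miss)}
  N7 x:[11,20] y:[5,23] z:[22/3,35/3] -> hit [11,35/3], descend [5, 10]
    N5 x:[11,19] y:[5,16] z:[22/3,35/3] -> hit [11,35/3] leaf, test {P0(miss), P5(miss)}
    N10 x:[12,20] y:[13,23] z:[23/3,9] -> miss, prune
  N9 x:[16,34] y:[-6,27] z:[-2,7/3] -> miss, prune

Summary -> nodes [0, 1, 4, 3, 6, 7, 5, 10, 9]; box-tests=9; leaf-entries=2; first=miss

== RESULT ==
[0, 1, 4, 3, 6, 7, 5, 10, 9]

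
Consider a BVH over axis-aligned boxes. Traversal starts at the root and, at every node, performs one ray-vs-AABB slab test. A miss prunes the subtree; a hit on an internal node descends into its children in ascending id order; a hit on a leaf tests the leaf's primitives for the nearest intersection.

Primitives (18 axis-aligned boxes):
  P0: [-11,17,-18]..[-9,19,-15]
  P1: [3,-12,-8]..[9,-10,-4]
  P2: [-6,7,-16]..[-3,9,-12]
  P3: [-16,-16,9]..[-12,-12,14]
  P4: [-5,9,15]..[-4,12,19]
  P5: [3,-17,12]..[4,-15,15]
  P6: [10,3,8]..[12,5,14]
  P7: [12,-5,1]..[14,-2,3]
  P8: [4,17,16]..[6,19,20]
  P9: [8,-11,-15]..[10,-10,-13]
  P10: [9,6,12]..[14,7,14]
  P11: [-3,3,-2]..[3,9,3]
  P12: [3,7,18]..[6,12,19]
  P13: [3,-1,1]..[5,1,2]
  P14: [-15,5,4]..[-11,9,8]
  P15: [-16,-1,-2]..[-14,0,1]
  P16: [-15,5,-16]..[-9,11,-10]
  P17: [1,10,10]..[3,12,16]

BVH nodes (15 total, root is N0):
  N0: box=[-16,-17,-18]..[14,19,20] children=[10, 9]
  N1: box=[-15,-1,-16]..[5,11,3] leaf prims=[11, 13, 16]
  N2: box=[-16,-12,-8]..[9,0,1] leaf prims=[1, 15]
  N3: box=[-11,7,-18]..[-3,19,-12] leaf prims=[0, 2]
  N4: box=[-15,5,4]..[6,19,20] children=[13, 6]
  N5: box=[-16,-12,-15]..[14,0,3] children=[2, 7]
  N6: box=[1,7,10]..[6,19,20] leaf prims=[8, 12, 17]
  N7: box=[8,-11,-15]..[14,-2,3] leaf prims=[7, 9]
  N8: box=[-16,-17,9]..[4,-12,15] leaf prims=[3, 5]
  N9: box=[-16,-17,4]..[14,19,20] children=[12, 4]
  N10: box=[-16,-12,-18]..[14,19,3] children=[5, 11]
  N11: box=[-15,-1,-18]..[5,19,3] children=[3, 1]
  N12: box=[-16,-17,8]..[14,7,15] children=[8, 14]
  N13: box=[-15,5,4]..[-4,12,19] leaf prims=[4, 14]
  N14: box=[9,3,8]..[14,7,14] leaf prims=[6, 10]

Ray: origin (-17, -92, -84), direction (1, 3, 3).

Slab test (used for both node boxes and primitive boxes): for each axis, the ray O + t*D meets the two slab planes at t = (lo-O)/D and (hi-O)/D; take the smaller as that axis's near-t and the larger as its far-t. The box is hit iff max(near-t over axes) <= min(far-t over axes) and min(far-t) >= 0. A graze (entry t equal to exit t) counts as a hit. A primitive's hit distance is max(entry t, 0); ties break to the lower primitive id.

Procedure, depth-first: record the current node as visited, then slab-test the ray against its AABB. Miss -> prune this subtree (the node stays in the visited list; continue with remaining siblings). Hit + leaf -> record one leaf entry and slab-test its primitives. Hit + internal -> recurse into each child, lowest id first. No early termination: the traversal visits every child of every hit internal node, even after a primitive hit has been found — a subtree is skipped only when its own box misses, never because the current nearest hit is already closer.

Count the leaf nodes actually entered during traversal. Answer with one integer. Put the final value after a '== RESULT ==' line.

Traverse from the root:
N0 x:[1,31] y:[25,37] z:[22,104/3] -> hit [25,31], descend [9, 10]
  N9 x:[1,31] y:[25,37] z:[88/3,104/3] -> hit [88/3,31], descend [4, 12]
    N4 x:[2,23] y:[97/3,37] z:[88/3,104/3] -> miss, prune
    N12 x:[1,31] y:[25,33] z:[92/3,33] -> hit [92/3,31], descend [8, 14]
      N8 x:[1,21] y:[25,80/3] z:[31,33] -> miss, prune
      N14 x:[26,31] y:[95/3,33] z:[92/3,98/3] -> miss, prune
  N10 x:[1,31] y:[80/3,37] z:[22,29] -> hit [80/3,29], descend [5, 11]
    N5 x:[1,31] y:[80/3,92/3] z:[23,29] -> hit [80/3,29], descend [2, 7]
      N2 x:[1,26] y:[80/3,92/3] z:[76/3,85/3] -> miss, prune
      N7 x:[25,31] y:[27,30] z:[23,29] -> hit [27,29] leaf, test {P7@t=29, P9(miss)}
    N11 x:[2,22] y:[91/3,37] z:[22,29] -> miss, prune

Visited [0, 9, 4, 12, 8, 14, 10, 5, 2, 7, 11]. Tests: 11 box, 1 leaf. Nearest: P7.

== RESULT ==
1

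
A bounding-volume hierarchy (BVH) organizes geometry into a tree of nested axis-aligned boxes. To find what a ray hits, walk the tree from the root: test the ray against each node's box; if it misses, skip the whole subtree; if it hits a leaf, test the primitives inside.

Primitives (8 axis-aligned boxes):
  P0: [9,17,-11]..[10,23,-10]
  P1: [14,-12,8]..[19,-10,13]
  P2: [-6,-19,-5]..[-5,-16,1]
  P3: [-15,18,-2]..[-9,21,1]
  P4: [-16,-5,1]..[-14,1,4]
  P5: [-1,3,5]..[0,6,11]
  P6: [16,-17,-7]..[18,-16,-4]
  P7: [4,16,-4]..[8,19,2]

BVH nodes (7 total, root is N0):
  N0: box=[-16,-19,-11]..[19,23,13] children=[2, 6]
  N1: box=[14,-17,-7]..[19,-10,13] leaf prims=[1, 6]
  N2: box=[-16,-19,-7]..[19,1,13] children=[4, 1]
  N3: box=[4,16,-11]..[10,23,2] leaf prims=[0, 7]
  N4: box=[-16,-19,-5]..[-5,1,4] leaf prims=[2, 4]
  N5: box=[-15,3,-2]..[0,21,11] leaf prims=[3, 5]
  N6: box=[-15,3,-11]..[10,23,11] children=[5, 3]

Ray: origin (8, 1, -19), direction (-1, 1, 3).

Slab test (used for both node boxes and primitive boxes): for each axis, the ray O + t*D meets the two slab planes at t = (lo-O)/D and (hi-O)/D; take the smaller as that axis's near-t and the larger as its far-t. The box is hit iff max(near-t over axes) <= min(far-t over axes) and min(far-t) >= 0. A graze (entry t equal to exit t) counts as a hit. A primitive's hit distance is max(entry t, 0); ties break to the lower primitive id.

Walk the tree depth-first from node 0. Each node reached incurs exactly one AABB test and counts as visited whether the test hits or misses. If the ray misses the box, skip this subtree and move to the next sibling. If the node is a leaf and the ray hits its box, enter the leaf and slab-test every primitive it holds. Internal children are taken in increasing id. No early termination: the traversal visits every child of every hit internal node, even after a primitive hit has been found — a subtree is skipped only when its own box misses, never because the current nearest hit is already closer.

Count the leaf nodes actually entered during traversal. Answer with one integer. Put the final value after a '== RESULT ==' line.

Walk:
N0 x:[-11,24] y:[-20,22] z:[8/3,32/3] -> hit [8/3,32/3], descend [2, 6]
  N2 x:[-11,24] y:[-20,0] z:[4,32/3] -> miss, prune
  N6 x:[-2,23] y:[2,22] z:[8/3,10] -> hit [8/3,10], descend [3, 5]
    N3 x:[-2,4] y:[15,22] z:[8/3,7] -> miss, prune
    N5 x:[8,23] y:[2,20] z:[17/3,10] -> hit [8,10] leaf, test {P3(miss), P5(miss)}

Summary -> nodes [0, 2, 6, 3, 5]; box-tests=5; leaf-entries=1; first=miss

== RESULT ==
1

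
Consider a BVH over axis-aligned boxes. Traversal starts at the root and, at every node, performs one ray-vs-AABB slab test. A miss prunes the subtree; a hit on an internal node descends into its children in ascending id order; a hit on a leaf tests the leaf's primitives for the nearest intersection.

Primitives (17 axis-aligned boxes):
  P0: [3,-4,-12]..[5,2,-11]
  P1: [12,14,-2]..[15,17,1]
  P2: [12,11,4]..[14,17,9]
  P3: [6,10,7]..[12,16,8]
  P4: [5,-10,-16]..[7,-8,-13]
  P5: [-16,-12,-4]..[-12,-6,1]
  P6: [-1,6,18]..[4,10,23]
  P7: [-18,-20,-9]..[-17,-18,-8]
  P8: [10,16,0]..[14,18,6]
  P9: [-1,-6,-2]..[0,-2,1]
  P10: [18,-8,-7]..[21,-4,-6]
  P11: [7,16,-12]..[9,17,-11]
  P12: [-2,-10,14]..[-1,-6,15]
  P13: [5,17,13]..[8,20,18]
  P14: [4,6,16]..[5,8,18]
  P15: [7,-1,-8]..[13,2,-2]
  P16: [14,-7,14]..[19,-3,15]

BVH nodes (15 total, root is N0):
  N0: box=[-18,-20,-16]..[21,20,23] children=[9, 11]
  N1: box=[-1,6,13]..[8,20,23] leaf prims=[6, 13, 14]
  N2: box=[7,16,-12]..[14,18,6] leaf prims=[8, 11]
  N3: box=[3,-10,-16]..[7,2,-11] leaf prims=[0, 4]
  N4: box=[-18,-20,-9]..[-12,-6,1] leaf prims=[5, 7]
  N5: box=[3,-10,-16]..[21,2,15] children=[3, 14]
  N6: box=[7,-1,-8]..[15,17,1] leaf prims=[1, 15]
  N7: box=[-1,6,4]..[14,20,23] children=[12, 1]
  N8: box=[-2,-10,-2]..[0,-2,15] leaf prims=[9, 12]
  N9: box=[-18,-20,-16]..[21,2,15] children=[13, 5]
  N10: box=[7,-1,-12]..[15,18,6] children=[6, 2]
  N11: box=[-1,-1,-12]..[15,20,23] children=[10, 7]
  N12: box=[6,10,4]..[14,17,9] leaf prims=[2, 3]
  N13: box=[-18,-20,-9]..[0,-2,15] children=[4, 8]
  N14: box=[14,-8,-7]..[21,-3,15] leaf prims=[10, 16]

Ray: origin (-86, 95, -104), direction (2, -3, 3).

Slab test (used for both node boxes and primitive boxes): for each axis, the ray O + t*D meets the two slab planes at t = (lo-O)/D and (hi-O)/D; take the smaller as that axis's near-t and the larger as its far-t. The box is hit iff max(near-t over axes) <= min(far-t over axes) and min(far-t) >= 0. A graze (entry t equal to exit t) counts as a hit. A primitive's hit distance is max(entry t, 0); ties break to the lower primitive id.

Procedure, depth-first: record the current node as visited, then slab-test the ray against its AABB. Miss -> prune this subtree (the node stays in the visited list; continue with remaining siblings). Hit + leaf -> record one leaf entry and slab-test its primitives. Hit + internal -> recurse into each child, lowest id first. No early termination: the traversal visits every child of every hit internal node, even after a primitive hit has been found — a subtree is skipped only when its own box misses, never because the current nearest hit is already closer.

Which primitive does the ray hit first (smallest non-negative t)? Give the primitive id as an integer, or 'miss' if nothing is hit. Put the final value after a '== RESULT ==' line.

Walk:
N0 x:[34,107/2] y:[25,115/3] z:[88/3,127/3] -> hit [34,115/3], descend [9, 11]
  N9 x:[34,107/2] y:[31,115/3] z:[88/3,119/3] -> hit [34,115/3], descend [5, 13]
    N5 x:[89/2,107/2] y:[31,35] z:[88/3,119/3] -> miss, prune
    N13 x:[34,43] y:[97/3,115/3] z:[95/3,119/3] -> hit [34,115/3], descend [4, 8]
      N4 x:[34,37] y:[101/3,115/3] z:[95/3,35] -> hit [34,35] leaf, test {P5@t=35, P7(miss)}
      N8 x:[42,43] y:[97/3,35] z:[34,119/3] -> miss, prune
  N11 x:[85/2,101/2] y:[25,32] z:[92/3,127/3] -> miss, prune

Summary -> nodes [0, 9, 5, 13, 4, 8, 11]; box-tests=7; leaf-entries=1; first=P5

== RESULT ==
5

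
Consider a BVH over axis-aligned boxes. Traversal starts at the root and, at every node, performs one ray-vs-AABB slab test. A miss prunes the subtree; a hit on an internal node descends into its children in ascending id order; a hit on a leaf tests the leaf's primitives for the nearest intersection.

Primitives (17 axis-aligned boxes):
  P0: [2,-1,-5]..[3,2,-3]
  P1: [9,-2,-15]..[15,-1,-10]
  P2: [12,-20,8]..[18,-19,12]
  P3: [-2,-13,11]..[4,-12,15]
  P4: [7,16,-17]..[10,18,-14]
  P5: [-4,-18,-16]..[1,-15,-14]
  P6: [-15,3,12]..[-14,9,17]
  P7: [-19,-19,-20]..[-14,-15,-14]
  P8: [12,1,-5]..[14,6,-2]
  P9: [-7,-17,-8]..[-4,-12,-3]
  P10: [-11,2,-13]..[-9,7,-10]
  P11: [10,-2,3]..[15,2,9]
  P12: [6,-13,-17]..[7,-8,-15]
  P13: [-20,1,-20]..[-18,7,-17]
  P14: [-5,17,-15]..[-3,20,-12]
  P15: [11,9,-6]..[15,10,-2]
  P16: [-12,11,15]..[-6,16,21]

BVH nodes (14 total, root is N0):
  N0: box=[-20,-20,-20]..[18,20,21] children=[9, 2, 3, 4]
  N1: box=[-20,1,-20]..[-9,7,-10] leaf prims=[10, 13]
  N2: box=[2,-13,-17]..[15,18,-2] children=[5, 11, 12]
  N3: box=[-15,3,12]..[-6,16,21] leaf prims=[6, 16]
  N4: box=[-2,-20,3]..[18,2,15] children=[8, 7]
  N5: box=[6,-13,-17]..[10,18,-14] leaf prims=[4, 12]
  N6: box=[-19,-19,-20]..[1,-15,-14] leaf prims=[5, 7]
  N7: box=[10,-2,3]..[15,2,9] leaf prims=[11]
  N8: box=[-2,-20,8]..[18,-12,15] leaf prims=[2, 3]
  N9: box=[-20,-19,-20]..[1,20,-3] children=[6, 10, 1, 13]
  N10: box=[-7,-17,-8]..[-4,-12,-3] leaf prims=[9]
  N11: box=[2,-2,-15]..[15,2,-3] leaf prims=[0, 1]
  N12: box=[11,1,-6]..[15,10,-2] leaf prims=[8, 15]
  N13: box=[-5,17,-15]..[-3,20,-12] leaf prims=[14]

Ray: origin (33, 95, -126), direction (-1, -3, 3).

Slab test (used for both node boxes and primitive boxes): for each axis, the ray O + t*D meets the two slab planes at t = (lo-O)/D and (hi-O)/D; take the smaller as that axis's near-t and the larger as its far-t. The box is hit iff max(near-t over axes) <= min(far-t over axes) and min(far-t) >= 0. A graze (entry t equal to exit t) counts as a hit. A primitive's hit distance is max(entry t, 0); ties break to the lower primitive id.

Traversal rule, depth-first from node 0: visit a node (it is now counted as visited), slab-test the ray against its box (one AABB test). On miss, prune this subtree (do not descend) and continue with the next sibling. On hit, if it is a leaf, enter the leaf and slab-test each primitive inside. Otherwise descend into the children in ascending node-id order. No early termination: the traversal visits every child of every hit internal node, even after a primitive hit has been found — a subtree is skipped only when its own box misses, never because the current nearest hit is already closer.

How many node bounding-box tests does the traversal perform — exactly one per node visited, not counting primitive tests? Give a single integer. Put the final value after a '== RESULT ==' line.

Traverse from the root:
N0 x:[15,53] y:[25,115/3] z:[106/3,49] -> hit [106/3,115/3], descend [2, 3, 4, 9]
  N2 x:[18,31] y:[77/3,36] z:[109/3,124/3] -> miss, prune
  N3 x:[39,48] y:[79/3,92/3] z:[46,49] -> miss, prune
  N4 x:[15,35] y:[31,115/3] z:[43,47] -> miss, prune
  N9 x:[32,53] y:[25,38] z:[106/3,41] -> hit [106/3,38], descend [1, 6, 10, 13]
    N1 x:[42,53] y:[88/3,94/3] z:[106/3,116/3] -> miss, prune
    N6 x:[32,52] y:[110/3,38] z:[106/3,112/3] -> hit [110/3,112/3] leaf, test {P5@t=110/3, P7(miss)}
    N10 x:[37,40] y:[107/3,112/3] z:[118/3,41] -> miss, prune
    N13 x:[36,38] y:[25,26] z:[37,38] -> miss, prune

order=[0, 2, 3, 4, 9, 1, 6, 10, 13]  |boxes|=9  |leaves|=1  hit=P5

== RESULT ==
9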